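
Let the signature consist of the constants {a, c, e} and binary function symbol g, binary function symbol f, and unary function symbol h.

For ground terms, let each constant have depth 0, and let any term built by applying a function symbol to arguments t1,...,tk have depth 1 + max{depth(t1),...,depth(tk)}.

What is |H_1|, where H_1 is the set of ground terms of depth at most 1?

Count level by level. With function symbols g/2, f/2, h/1, the terms of depth ≤ k are the 3 constants together with each function applied to depth-≤(k−1) tuples, so N_k = 3 + N_{k-1}^2 + N_{k-1}^2 + N_{k-1}.
N_0 = 3
N_1 = 3 + 3^2 + 3^2 + 3 = 24

24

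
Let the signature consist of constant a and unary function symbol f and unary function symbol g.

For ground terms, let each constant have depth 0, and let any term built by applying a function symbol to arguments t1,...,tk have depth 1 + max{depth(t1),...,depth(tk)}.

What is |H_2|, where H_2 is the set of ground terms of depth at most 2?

Count level by level. With function symbols f/1, g/1, the terms of depth ≤ k are the 1 constant together with each function applied to depth-≤(k−1) tuples, so N_k = 1 + N_{k-1} + N_{k-1}.
N_0 = 1
N_1 = 1 + 1 + 1 = 3
N_2 = 1 + 3 + 3 = 7
Explicitly: a, f(a), f(f(a)), f(g(a)), g(a), g(f(a)), g(g(a)).

7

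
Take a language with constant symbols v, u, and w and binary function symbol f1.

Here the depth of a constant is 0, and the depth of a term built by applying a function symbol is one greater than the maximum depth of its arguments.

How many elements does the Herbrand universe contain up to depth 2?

Write N_k for the number of ground terms of depth ≤ k. A term of depth ≤ k is either a constant or a function symbol applied to arguments of depth ≤ k−1, so N_k = 3 + N_{k-1}^2.
N_0 = 3
N_1 = 3 + 3^2 = 12
N_2 = 3 + 12^2 = 147

147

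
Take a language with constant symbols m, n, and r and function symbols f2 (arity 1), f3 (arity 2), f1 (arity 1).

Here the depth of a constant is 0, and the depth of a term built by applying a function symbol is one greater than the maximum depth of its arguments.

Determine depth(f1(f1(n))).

2

depth(f1(n)) = 1 + depth(n) = 1 + 0 = 1
depth(f1(f1(n))) = 1 + depth(f1(n)) = 1 + 1 = 2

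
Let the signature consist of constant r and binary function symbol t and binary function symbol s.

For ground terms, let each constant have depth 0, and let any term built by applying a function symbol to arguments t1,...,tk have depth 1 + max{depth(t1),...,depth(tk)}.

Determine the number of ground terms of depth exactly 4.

1044736

Count level by level. With function symbols t/2, s/2, the terms of depth ≤ k are the 1 constant together with each function applied to depth-≤(k−1) tuples, so N_k = 1 + N_{k-1}^2 + N_{k-1}^2.
N_0 = 1
N_1 = 1 + 1^2 + 1^2 = 3
N_2 = 1 + 3^2 + 3^2 = 19
N_3 = 1 + 19^2 + 19^2 = 723
N_4 = 1 + 723^2 + 723^2 = 1045459
Terms of depth exactly 4: N_4 − N_3 = 1045459 − 723 = 1044736.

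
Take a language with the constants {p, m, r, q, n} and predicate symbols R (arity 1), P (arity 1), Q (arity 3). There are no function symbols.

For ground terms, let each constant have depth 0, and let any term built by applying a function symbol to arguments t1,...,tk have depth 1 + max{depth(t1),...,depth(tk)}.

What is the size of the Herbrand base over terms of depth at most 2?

135

First count ground terms of depth ≤ 2.
With no function symbols every ground term is a constant, so there are exactly 5 ground terms at every depth bound.
N_0 = 5
N_1 = 5
N_2 = 5
So |H| = 5.
For each predicate symbol, the number of ground atoms is |H| raised to its arity; summing:
  R: 5;  P: 5;  Q: 5^3 = 125
Total ground atoms: 5 + 5 + 125 = 135.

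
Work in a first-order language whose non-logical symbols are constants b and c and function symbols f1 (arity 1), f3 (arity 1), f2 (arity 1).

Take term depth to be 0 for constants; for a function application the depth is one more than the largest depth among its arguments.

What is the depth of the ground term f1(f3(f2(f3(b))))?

4

depth(f3(b)) = 1 + depth(b) = 1 + 0 = 1
depth(f2(f3(b))) = 1 + depth(f3(b)) = 1 + 1 = 2
depth(f3(f2(f3(b)))) = 1 + depth(f2(f3(b))) = 1 + 2 = 3
depth(f1(f3(f2(f3(b))))) = 1 + depth(f3(f2(f3(b)))) = 1 + 3 = 4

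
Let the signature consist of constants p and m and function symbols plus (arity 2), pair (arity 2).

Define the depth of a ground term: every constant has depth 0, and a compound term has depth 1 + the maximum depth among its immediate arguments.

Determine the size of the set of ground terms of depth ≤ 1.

10

If N_k denotes the number of depth-≤k ground terms, the 2 constants give N_0 = 2, and each function symbol of arity r contributes N_{k-1}^r new terms at level k: N_k = 2 + N_{k-1}^2 + N_{k-1}^2.
N_0 = 2
N_1 = 2 + 2^2 + 2^2 = 10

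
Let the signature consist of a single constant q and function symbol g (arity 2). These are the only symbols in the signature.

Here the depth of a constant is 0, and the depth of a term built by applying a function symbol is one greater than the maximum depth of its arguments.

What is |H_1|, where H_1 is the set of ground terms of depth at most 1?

Let N_k count ground terms of depth at most k. Each non-constant term of depth ≤ k is some function symbol applied to depth-≤(k−1) arguments, giving N_k = 1 + N_{k-1}^2.
N_0 = 1
N_1 = 1 + 1^2 = 2
Explicitly: q, g(q, q).

2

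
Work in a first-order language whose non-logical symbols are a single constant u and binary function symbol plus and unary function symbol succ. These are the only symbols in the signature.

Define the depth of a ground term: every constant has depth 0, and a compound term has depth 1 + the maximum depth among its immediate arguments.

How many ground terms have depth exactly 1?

2

Let N_k = |{terms of depth ≤ k}|. Then N_0 = 1 and N_k = 1 + N_{k-1}^2 + N_{k-1} for k ≥ 1 (one summand per function symbol, arity giving the exponent).
N_0 = 1
N_1 = 1 + 1^2 + 1 = 3
Terms of depth exactly 1: N_1 − N_0 = 3 − 1 = 2.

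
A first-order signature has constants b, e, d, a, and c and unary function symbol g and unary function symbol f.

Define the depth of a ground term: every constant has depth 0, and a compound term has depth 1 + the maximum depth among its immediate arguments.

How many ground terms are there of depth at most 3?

75

Let N_k count ground terms of depth at most k. Each non-constant term of depth ≤ k is some function symbol applied to depth-≤(k−1) arguments, giving N_k = 5 + N_{k-1} + N_{k-1}.
N_0 = 5
N_1 = 5 + 5 + 5 = 15
N_2 = 5 + 15 + 15 = 35
N_3 = 5 + 35 + 35 = 75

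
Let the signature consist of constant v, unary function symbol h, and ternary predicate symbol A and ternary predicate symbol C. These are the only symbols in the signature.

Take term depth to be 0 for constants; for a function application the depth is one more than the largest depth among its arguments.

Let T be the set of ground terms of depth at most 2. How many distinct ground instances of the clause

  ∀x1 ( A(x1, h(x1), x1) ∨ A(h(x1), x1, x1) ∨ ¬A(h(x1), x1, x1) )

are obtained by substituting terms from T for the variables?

3

Ground terms of depth ≤ 2:
  Let N_k count ground terms of depth at most k. Each non-constant term of depth ≤ k is some function symbol applied to depth-≤(k−1) arguments, giving N_k = 1 + N_{k-1}.
  N_0 = 1
  N_1 = 1 + 1 = 2
  N_2 = 1 + 2 = 3
  Explicitly: v, h(v), h(h(v)).
So there are 3 ground terms available for substitution.
The clause has 1 distinct variable (x1), which appears in the body. In the free term algebra distinct substitutions yield syntactically distinct ground instances.
Number of ground instances = 3.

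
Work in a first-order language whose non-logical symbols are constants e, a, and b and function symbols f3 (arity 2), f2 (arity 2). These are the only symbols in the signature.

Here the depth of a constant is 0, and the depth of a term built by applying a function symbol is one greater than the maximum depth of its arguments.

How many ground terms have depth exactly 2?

Let N_k count ground terms of depth at most k. Each non-constant term of depth ≤ k is some function symbol applied to depth-≤(k−1) arguments, giving N_k = 3 + N_{k-1}^2 + N_{k-1}^2.
N_0 = 3
N_1 = 3 + 3^2 + 3^2 = 21
N_2 = 3 + 21^2 + 21^2 = 885
Terms of depth exactly 2: N_2 − N_1 = 885 − 21 = 864.

864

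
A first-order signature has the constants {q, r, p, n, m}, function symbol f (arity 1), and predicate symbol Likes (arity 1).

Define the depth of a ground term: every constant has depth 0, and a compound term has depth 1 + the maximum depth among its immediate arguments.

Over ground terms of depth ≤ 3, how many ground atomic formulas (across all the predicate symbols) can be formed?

First count ground terms of depth ≤ 3.
Let N_k count ground terms of depth at most k. Each non-constant term of depth ≤ k is some function symbol applied to depth-≤(k−1) arguments, giving N_k = 5 + N_{k-1}.
N_0 = 5
N_1 = 5 + 5 = 10
N_2 = 5 + 10 = 15
N_3 = 5 + 15 = 20
So |H| = 20.
Ground atoms are formed by filling each argument slot of a predicate with a term from H, so an r-ary predicate gives |H|^r atoms:
  Likes: 20
Total ground atoms: 20.

20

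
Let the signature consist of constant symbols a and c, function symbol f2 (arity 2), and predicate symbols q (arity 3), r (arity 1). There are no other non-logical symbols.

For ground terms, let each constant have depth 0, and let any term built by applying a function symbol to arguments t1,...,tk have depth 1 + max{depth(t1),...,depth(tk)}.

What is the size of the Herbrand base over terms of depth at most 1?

First count ground terms of depth ≤ 1.
Let N_k = |{terms of depth ≤ k}|. Then N_0 = 2 and N_k = 2 + N_{k-1}^2 for k ≥ 1 (one summand per function symbol, arity giving the exponent).
N_0 = 2
N_1 = 2 + 2^2 = 6
Explicitly: a, c, f2(a, a), f2(a, c), f2(c, a), f2(c, c).
So |H| = 6.
Each predicate of arity r yields |H|^r ground atoms (one per choice of an r-tuple from H):
  q: 6^3 = 216;  r: 6
Total ground atoms: 216 + 6 = 222.

222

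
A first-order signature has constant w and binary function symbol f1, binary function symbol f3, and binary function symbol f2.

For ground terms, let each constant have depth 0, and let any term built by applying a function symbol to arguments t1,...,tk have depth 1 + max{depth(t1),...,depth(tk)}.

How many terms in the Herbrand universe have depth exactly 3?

7155

Write N_k for the number of ground terms of depth ≤ k. A term of depth ≤ k is either a constant or a function symbol applied to arguments of depth ≤ k−1, so N_k = 1 + N_{k-1}^2 + N_{k-1}^2 + N_{k-1}^2.
N_0 = 1
N_1 = 1 + 1^2 + 1^2 + 1^2 = 4
N_2 = 1 + 4^2 + 4^2 + 4^2 = 49
N_3 = 1 + 49^2 + 49^2 + 49^2 = 7204
Terms of depth exactly 3: N_3 − N_2 = 7204 − 49 = 7155.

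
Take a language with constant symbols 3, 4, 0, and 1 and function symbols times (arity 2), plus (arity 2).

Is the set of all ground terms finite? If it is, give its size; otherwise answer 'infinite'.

infinite

The signature has at least one function symbol (times, arity 2) and at least one constant (3).
Iterating times gives infinitely many distinct ground terms: 3, times(3, 3), times(times(3, 3), times(3, 3)), ...
So the Herbrand universe is infinite.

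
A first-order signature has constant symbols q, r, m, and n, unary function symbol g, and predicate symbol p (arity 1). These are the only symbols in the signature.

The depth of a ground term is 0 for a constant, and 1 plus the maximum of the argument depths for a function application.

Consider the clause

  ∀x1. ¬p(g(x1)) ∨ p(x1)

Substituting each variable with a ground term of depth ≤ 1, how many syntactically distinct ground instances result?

Ground terms of depth ≤ 1:
  If N_k denotes the number of depth-≤k ground terms, the 4 constants give N_0 = 4, and each function symbol of arity r contributes N_{k-1}^r new terms at level k: N_k = 4 + N_{k-1}.
  N_0 = 4
  N_1 = 4 + 4 = 8
  Explicitly: q, r, m, n, g(q), g(r), g(m), g(n).
So there are 8 ground terms available for substitution.
The body mentions the single quantified variable x1; since ground terms form a free algebra, no two substitutions collapse to the same formula.
Number of ground instances = 8.

8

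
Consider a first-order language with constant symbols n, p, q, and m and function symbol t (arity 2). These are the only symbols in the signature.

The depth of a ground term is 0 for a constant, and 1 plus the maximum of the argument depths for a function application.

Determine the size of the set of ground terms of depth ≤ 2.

Write N_k for the number of ground terms of depth ≤ k. A term of depth ≤ k is either a constant or a function symbol applied to arguments of depth ≤ k−1, so N_k = 4 + N_{k-1}^2.
N_0 = 4
N_1 = 4 + 4^2 = 20
N_2 = 4 + 20^2 = 404

404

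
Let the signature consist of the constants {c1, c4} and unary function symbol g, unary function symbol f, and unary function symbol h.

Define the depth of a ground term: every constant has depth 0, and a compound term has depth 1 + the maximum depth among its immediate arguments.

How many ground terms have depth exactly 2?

18

If N_k denotes the number of depth-≤k ground terms, the 2 constants give N_0 = 2, and each function symbol of arity r contributes N_{k-1}^r new terms at level k: N_k = 2 + N_{k-1} + N_{k-1} + N_{k-1}.
N_0 = 2
N_1 = 2 + 2 + 2 + 2 = 8
N_2 = 2 + 8 + 8 + 8 = 26
Terms of depth exactly 2: N_2 − N_1 = 26 − 8 = 18.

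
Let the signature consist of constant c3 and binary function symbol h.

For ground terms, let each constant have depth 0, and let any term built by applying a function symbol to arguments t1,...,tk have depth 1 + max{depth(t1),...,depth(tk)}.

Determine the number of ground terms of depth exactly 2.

3

Write N_k for the number of ground terms of depth ≤ k. A term of depth ≤ k is either a constant or a function symbol applied to arguments of depth ≤ k−1, so N_k = 1 + N_{k-1}^2.
N_0 = 1
N_1 = 1 + 1^2 = 2
N_2 = 1 + 2^2 = 5
Terms of depth exactly 2: N_2 − N_1 = 5 − 2 = 3.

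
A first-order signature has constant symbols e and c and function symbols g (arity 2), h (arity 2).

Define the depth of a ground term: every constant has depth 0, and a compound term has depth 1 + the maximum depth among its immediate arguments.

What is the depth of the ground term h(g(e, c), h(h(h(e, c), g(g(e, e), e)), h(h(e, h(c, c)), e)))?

depth(g(e, c)) = 1 + max(0, 0) = 1
depth(h(e, c)) = 1 + max(0, 0) = 1
depth(g(e, e)) = 1 + max(0, 0) = 1
depth(g(g(e, e), e)) = 1 + max(1, 0) = 2
depth(h(h(e, c), g(g(e, e), e))) = 1 + max(1, 2) = 3
depth(h(c, c)) = 1 + max(0, 0) = 1
depth(h(e, h(c, c))) = 1 + max(0, 1) = 2
depth(h(h(e, h(c, c)), e)) = 1 + max(2, 0) = 3
depth(h(h(h(e, c), g(g(e, e), e)), h(h(e, h(c, c)), e))) = 1 + max(3, 3) = 4
depth(h(g(e, c), h(h(h(e, c), g(g(e, e), e)), h(h(e, h(c, c)), e)))) = 1 + max(1, 4) = 5

5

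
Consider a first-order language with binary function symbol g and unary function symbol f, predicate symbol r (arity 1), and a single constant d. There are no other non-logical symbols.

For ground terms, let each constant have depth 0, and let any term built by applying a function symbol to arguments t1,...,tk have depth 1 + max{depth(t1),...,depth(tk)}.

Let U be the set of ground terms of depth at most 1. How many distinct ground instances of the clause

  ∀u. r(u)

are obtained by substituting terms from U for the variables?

Ground terms of depth ≤ 1:
  Count level by level. With function symbols g/2, f/1, the terms of depth ≤ k are the 1 constant together with each function applied to depth-≤(k−1) tuples, so N_k = 1 + N_{k-1}^2 + N_{k-1}.
  N_0 = 1
  N_1 = 1 + 1^2 + 1 = 3
  Explicitly: d, g(d, d), f(d).
So there are 3 ground terms available for substitution.
The clause has 1 distinct variable (u), which appears in the body. In the free term algebra distinct substitutions yield syntactically distinct ground instances.
Number of ground instances = 3.

3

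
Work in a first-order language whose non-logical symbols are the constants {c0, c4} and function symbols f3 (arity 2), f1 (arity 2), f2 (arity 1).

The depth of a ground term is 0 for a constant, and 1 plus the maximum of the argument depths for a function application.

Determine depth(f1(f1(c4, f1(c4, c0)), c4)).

3

depth(f1(c4, c0)) = 1 + max(0, 0) = 1
depth(f1(c4, f1(c4, c0))) = 1 + max(0, 1) = 2
depth(f1(f1(c4, f1(c4, c0)), c4)) = 1 + max(2, 0) = 3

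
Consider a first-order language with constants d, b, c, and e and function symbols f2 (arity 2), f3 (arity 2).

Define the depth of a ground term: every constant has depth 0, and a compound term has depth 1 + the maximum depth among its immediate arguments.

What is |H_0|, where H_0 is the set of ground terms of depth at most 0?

Let N_k = |{terms of depth ≤ k}|. Then N_0 = 4 and N_k = 4 + N_{k-1}^2 + N_{k-1}^2 for k ≥ 1 (one summand per function symbol, arity giving the exponent).
N_0 = 4
Explicitly: d, b, c, e.

4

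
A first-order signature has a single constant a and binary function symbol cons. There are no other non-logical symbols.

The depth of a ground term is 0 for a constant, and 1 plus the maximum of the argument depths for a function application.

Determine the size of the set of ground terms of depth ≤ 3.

26

Let N_k count ground terms of depth at most k. Each non-constant term of depth ≤ k is some function symbol applied to depth-≤(k−1) arguments, giving N_k = 1 + N_{k-1}^2.
N_0 = 1
N_1 = 1 + 1^2 = 2
N_2 = 1 + 2^2 = 5
N_3 = 1 + 5^2 = 26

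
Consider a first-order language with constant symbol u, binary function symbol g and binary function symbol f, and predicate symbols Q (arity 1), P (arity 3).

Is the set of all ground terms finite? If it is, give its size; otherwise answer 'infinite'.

The signature has at least one function symbol (g, arity 2) and at least one constant (u).
Iterating g gives infinitely many distinct ground terms: u, g(u, u), g(g(u, u), g(u, u)), ...
So the Herbrand universe is infinite.

infinite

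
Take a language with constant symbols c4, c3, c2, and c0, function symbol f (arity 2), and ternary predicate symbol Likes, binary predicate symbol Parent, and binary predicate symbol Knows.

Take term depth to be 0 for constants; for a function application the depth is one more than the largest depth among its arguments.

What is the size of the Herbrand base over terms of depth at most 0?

96

First count ground terms of depth ≤ 0.
Let N_k = |{terms of depth ≤ k}|. Then N_0 = 4 and N_k = 4 + N_{k-1}^2 for k ≥ 1 (one summand per function symbol, arity giving the exponent).
N_0 = 4
So |H| = 4.
Ground atoms are formed by filling each argument slot of a predicate with a term from H, so an r-ary predicate gives |H|^r atoms:
  Likes: 4^3 = 64;  Parent: 4^2 = 16;  Knows: 4^2 = 16
Total ground atoms: 64 + 16 + 16 = 96.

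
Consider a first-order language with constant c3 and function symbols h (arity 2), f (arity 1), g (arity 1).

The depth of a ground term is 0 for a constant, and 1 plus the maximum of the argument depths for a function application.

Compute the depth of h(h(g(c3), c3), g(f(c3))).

3

depth(g(c3)) = 1 + depth(c3) = 1 + 0 = 1
depth(h(g(c3), c3)) = 1 + max(1, 0) = 2
depth(f(c3)) = 1 + depth(c3) = 1 + 0 = 1
depth(g(f(c3))) = 1 + depth(f(c3)) = 1 + 1 = 2
depth(h(h(g(c3), c3), g(f(c3)))) = 1 + max(2, 2) = 3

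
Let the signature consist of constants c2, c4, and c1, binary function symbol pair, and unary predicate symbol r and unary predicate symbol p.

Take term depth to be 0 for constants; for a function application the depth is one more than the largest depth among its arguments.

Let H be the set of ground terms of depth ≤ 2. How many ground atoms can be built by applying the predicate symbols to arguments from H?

294

First count ground terms of depth ≤ 2.
Let N_k count ground terms of depth at most k. Each non-constant term of depth ≤ k is some function symbol applied to depth-≤(k−1) arguments, giving N_k = 3 + N_{k-1}^2.
N_0 = 3
N_1 = 3 + 3^2 = 12
N_2 = 3 + 12^2 = 147
So |H| = 147.
For each predicate symbol, the number of ground atoms is |H| raised to its arity; summing:
  r: 147;  p: 147
Total ground atoms: 147 + 147 = 294.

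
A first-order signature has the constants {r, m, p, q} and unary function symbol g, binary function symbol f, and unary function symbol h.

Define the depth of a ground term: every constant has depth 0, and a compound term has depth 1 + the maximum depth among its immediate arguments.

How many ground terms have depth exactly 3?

713184

Let N_k count ground terms of depth at most k. Each non-constant term of depth ≤ k is some function symbol applied to depth-≤(k−1) arguments, giving N_k = 4 + N_{k-1} + N_{k-1}^2 + N_{k-1}.
N_0 = 4
N_1 = 4 + 4 + 4^2 + 4 = 28
N_2 = 4 + 28 + 28^2 + 28 = 844
N_3 = 4 + 844 + 844^2 + 844 = 714028
Terms of depth exactly 3: N_3 − N_2 = 714028 − 844 = 713184.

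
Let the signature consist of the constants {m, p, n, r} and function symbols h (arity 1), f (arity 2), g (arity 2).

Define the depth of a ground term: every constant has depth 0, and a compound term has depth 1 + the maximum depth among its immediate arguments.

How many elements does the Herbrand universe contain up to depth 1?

Write N_k for the number of ground terms of depth ≤ k. A term of depth ≤ k is either a constant or a function symbol applied to arguments of depth ≤ k−1, so N_k = 4 + N_{k-1} + N_{k-1}^2 + N_{k-1}^2.
N_0 = 4
N_1 = 4 + 4 + 4^2 + 4^2 = 40

40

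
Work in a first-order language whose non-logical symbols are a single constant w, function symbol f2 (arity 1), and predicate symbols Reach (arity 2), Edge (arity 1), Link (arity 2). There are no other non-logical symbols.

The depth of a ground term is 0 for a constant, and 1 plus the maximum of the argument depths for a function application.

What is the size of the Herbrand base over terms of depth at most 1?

10

First count ground terms of depth ≤ 1.
Count level by level. With function symbols f2/1, the terms of depth ≤ k are the 1 constant together with each function applied to depth-≤(k−1) tuples, so N_k = 1 + N_{k-1}.
N_0 = 1
N_1 = 1 + 1 = 2
So |H| = 2.
For each predicate symbol, the number of ground atoms is |H| raised to its arity; summing:
  Reach: 2^2 = 4;  Edge: 2;  Link: 2^2 = 4
Total ground atoms: 4 + 2 + 4 = 10.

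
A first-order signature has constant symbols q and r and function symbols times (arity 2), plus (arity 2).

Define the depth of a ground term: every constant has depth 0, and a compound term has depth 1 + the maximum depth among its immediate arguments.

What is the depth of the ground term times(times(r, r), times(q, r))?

depth(times(r, r)) = 1 + max(0, 0) = 1
depth(times(q, r)) = 1 + max(0, 0) = 1
depth(times(times(r, r), times(q, r))) = 1 + max(1, 1) = 2

2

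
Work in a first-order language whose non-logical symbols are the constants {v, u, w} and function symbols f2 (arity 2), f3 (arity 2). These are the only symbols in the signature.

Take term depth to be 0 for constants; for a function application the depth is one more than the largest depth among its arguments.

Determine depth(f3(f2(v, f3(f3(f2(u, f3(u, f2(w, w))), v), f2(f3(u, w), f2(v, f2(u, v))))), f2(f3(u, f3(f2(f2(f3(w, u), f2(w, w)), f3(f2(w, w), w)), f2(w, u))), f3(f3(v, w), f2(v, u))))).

depth(f2(w, w)) = 1 + max(0, 0) = 1
depth(f3(u, f2(w, w))) = 1 + max(0, 1) = 2
depth(f2(u, f3(u, f2(w, w)))) = 1 + max(0, 2) = 3
depth(f3(f2(u, f3(u, f2(w, w))), v)) = 1 + max(3, 0) = 4
depth(f3(u, w)) = 1 + max(0, 0) = 1
depth(f2(u, v)) = 1 + max(0, 0) = 1
depth(f2(v, f2(u, v))) = 1 + max(0, 1) = 2
depth(f2(f3(u, w), f2(v, f2(u, v)))) = 1 + max(1, 2) = 3
depth(f3(f3(f2(u, f3(u, f2(w, w))), v), f2(f3(u, w), f2(v, f2(u, v))))) = 1 + max(4, 3) = 5
depth(f2(v, f3(f3(f2(u, f3(u, f2(w, w))), v), f2(f3(u, w), f2(v, f2(u, v)))))) = 1 + max(0, 5) = 6
depth(f3(w, u)) = 1 + max(0, 0) = 1
depth(f2(f3(w, u), f2(w, w))) = 1 + max(1, 1) = 2
depth(f3(f2(w, w), w)) = 1 + max(1, 0) = 2
depth(f2(f2(f3(w, u), f2(w, w)), f3(f2(w, w), w))) = 1 + max(2, 2) = 3
depth(f2(w, u)) = 1 + max(0, 0) = 1
depth(f3(f2(f2(f3(w, u), f2(w, w)), f3(f2(w, w), w)), f2(w, u))) = 1 + max(3, 1) = 4
depth(f3(u, f3(f2(f2(f3(w, u), f2(w, w)), f3(f2(w, w), w)), f2(w, u)))) = 1 + max(0, 4) = 5
depth(f3(v, w)) = 1 + max(0, 0) = 1
depth(f2(v, u)) = 1 + max(0, 0) = 1
depth(f3(f3(v, w), f2(v, u))) = 1 + max(1, 1) = 2
depth(f2(f3(u, f3(f2(f2(f3(w, u), f2(w, w)), f3(f2(w, w), w)), f2(w, u))), f3(f3(v, w), f2(v, u)))) = 1 + max(5, 2) = 6
depth(f3(f2(v, f3(f3(f2(u, f3(u, f2(w, w))), v), f2(f3(u, w), f2(v, f2(u, v))))), f2(f3(u, f3(f2(f2(f3(w, u), f2(w, w)), f3(f2(w, w), w)), f2(w, u))), f3(f3(v, w), f2(v, u))))) = 1 + max(6, 6) = 7

7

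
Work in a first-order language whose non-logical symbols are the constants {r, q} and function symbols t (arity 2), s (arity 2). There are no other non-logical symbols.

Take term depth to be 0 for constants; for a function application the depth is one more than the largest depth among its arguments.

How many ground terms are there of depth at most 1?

Write N_k for the number of ground terms of depth ≤ k. A term of depth ≤ k is either a constant or a function symbol applied to arguments of depth ≤ k−1, so N_k = 2 + N_{k-1}^2 + N_{k-1}^2.
N_0 = 2
N_1 = 2 + 2^2 + 2^2 = 10
Explicitly: r, q, t(r, r), t(r, q), t(q, r), t(q, q), s(r, r), s(r, q), s(q, r), s(q, q).

10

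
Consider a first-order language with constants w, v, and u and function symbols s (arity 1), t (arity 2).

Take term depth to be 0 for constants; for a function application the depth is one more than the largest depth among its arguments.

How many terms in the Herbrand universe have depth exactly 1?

Let N_k = |{terms of depth ≤ k}|. Then N_0 = 3 and N_k = 3 + N_{k-1} + N_{k-1}^2 for k ≥ 1 (one summand per function symbol, arity giving the exponent).
N_0 = 3
N_1 = 3 + 3 + 3^2 = 15
Terms of depth exactly 1: N_1 − N_0 = 15 − 3 = 12.

12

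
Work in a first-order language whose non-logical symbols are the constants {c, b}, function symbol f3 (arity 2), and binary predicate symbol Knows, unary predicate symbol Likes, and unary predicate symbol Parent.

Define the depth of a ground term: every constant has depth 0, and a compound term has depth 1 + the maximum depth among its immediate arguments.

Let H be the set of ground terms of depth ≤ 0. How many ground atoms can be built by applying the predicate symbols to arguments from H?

First count ground terms of depth ≤ 0.
Write N_k for the number of ground terms of depth ≤ k. A term of depth ≤ k is either a constant or a function symbol applied to arguments of depth ≤ k−1, so N_k = 2 + N_{k-1}^2.
N_0 = 2
So |H| = 2.
Ground atoms are formed by filling each argument slot of a predicate with a term from H, so an r-ary predicate gives |H|^r atoms:
  Knows: 2^2 = 4;  Likes: 2;  Parent: 2
Total ground atoms: 4 + 2 + 2 = 8.

8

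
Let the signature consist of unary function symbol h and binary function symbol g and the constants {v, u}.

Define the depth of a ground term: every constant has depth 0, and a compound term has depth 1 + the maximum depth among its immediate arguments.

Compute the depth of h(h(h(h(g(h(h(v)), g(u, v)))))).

depth(h(v)) = 1 + depth(v) = 1 + 0 = 1
depth(h(h(v))) = 1 + depth(h(v)) = 1 + 1 = 2
depth(g(u, v)) = 1 + max(0, 0) = 1
depth(g(h(h(v)), g(u, v))) = 1 + max(2, 1) = 3
depth(h(g(h(h(v)), g(u, v)))) = 1 + depth(g(h(h(v)), g(u, v))) = 1 + 3 = 4
depth(h(h(g(h(h(v)), g(u, v))))) = 1 + depth(h(g(h(h(v)), g(u, v)))) = 1 + 4 = 5
depth(h(h(h(g(h(h(v)), g(u, v)))))) = 1 + depth(h(h(g(h(h(v)), g(u, v))))) = 1 + 5 = 6
depth(h(h(h(h(g(h(h(v)), g(u, v))))))) = 1 + depth(h(h(h(g(h(h(v)), g(u, v)))))) = 1 + 6 = 7

7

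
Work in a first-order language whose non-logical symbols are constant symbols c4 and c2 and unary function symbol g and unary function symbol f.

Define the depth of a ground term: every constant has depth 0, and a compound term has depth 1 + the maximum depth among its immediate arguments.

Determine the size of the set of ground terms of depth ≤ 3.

30

Let N_k count ground terms of depth at most k. Each non-constant term of depth ≤ k is some function symbol applied to depth-≤(k−1) arguments, giving N_k = 2 + N_{k-1} + N_{k-1}.
N_0 = 2
N_1 = 2 + 2 + 2 = 6
N_2 = 2 + 6 + 6 = 14
N_3 = 2 + 14 + 14 = 30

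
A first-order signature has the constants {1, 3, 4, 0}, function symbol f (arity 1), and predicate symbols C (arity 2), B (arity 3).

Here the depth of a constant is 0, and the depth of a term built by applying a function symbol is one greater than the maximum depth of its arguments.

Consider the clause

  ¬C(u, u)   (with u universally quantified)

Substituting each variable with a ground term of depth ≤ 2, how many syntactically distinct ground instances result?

12

Ground terms of depth ≤ 2:
  Let N_k = |{terms of depth ≤ k}|. Then N_0 = 4 and N_k = 4 + N_{k-1} for k ≥ 1 (one summand per function symbol, arity giving the exponent).
  N_0 = 4
  N_1 = 4 + 4 = 8
  N_2 = 4 + 8 = 12
  Explicitly: 1, 3, 4, 0, f(1), f(3), f(4), f(0), f(f(1)), f(f(3)), f(f(4)), f(f(0)).
So there are 12 ground terms available for substitution.
The variable u ranges independently over the available ground terms, and distinct assignments produce distinct instances.
Number of ground instances = 12.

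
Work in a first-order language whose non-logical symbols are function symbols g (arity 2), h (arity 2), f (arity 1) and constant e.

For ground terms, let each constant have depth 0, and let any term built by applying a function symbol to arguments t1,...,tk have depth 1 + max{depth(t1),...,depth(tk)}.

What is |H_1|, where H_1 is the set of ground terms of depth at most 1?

4

Let N_k count ground terms of depth at most k. Each non-constant term of depth ≤ k is some function symbol applied to depth-≤(k−1) arguments, giving N_k = 1 + N_{k-1}^2 + N_{k-1}^2 + N_{k-1}.
N_0 = 1
N_1 = 1 + 1^2 + 1^2 + 1 = 4
Explicitly: e, g(e, e), h(e, e), f(e).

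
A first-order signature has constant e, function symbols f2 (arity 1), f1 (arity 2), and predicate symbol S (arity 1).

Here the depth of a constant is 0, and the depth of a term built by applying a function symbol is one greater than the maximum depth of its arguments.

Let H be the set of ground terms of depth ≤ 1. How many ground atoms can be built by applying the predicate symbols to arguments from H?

First count ground terms of depth ≤ 1.
If N_k denotes the number of depth-≤k ground terms, the 1 constant gives N_0 = 1, and each function symbol of arity r contributes N_{k-1}^r new terms at level k: N_k = 1 + N_{k-1} + N_{k-1}^2.
N_0 = 1
N_1 = 1 + 1 + 1^2 = 3
Explicitly: e, f2(e), f1(e, e).
So |H| = 3.
Ground atoms are formed by filling each argument slot of a predicate with a term from H, so an r-ary predicate gives |H|^r atoms:
  S: 3
Total ground atoms: 3.

3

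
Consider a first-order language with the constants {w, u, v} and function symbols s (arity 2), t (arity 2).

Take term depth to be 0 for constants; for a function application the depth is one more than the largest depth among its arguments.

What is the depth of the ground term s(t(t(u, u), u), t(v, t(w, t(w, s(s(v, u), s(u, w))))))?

6

depth(t(u, u)) = 1 + max(0, 0) = 1
depth(t(t(u, u), u)) = 1 + max(1, 0) = 2
depth(s(v, u)) = 1 + max(0, 0) = 1
depth(s(u, w)) = 1 + max(0, 0) = 1
depth(s(s(v, u), s(u, w))) = 1 + max(1, 1) = 2
depth(t(w, s(s(v, u), s(u, w)))) = 1 + max(0, 2) = 3
depth(t(w, t(w, s(s(v, u), s(u, w))))) = 1 + max(0, 3) = 4
depth(t(v, t(w, t(w, s(s(v, u), s(u, w)))))) = 1 + max(0, 4) = 5
depth(s(t(t(u, u), u), t(v, t(w, t(w, s(s(v, u), s(u, w))))))) = 1 + max(2, 5) = 6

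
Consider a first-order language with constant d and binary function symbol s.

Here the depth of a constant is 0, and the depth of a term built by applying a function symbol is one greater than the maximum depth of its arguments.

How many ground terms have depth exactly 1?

1

Let N_k count ground terms of depth at most k. Each non-constant term of depth ≤ k is some function symbol applied to depth-≤(k−1) arguments, giving N_k = 1 + N_{k-1}^2.
N_0 = 1
N_1 = 1 + 1^2 = 2
Terms of depth exactly 1: N_1 − N_0 = 2 − 1 = 1.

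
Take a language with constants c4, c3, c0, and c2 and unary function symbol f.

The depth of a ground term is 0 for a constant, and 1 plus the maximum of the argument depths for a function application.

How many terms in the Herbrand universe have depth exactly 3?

4

If N_k denotes the number of depth-≤k ground terms, the 4 constants give N_0 = 4, and each function symbol of arity r contributes N_{k-1}^r new terms at level k: N_k = 4 + N_{k-1}.
N_0 = 4
N_1 = 4 + 4 = 8
N_2 = 4 + 8 = 12
N_3 = 4 + 12 = 16
Terms of depth exactly 3: N_3 − N_2 = 16 − 12 = 4.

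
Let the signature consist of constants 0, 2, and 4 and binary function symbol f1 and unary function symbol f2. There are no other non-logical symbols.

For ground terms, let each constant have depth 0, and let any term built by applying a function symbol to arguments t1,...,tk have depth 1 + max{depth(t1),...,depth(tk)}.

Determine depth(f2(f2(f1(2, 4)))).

depth(f1(2, 4)) = 1 + max(0, 0) = 1
depth(f2(f1(2, 4))) = 1 + depth(f1(2, 4)) = 1 + 1 = 2
depth(f2(f2(f1(2, 4)))) = 1 + depth(f2(f1(2, 4))) = 1 + 2 = 3

3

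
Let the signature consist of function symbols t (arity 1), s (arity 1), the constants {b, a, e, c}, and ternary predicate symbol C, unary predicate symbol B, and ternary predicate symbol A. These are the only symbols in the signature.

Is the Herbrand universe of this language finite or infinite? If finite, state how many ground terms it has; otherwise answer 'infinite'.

infinite

The signature has at least one function symbol (t, arity 1) and at least one constant (b).
Iterating t gives infinitely many distinct ground terms: b, t(b), t(t(b)), ...
So the Herbrand universe is infinite.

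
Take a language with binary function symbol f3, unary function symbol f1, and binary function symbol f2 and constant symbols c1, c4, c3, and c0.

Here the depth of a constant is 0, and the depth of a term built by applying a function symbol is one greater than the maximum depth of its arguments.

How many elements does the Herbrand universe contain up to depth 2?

Write N_k for the number of ground terms of depth ≤ k. A term of depth ≤ k is either a constant or a function symbol applied to arguments of depth ≤ k−1, so N_k = 4 + N_{k-1}^2 + N_{k-1} + N_{k-1}^2.
N_0 = 4
N_1 = 4 + 4^2 + 4 + 4^2 = 40
N_2 = 4 + 40^2 + 40 + 40^2 = 3244

3244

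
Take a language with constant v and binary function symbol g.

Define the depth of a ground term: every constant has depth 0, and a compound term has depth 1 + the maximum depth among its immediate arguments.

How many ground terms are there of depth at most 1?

Write N_k for the number of ground terms of depth ≤ k. A term of depth ≤ k is either a constant or a function symbol applied to arguments of depth ≤ k−1, so N_k = 1 + N_{k-1}^2.
N_0 = 1
N_1 = 1 + 1^2 = 2
Explicitly: v, g(v, v).

2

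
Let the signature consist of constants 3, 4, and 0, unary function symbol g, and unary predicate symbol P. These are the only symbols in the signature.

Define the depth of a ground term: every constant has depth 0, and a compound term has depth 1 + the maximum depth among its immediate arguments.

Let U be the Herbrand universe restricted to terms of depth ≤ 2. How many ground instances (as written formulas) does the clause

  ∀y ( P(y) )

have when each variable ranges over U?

Ground terms of depth ≤ 2:
  Let N_k count ground terms of depth at most k. Each non-constant term of depth ≤ k is some function symbol applied to depth-≤(k−1) arguments, giving N_k = 3 + N_{k-1}.
  N_0 = 3
  N_1 = 3 + 3 = 6
  N_2 = 3 + 6 = 9
  Explicitly: 3, 4, 0, g(3), g(4), g(0), g(g(3)), g(g(4)), g(g(0)).
So there are 9 ground terms available for substitution.
The body mentions the single quantified variable y; since ground terms form a free algebra, no two substitutions collapse to the same formula.
Number of ground instances = 9.

9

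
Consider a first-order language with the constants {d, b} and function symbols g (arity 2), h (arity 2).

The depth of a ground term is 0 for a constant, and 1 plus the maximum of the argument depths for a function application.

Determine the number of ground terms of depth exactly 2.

192

If N_k denotes the number of depth-≤k ground terms, the 2 constants give N_0 = 2, and each function symbol of arity r contributes N_{k-1}^r new terms at level k: N_k = 2 + N_{k-1}^2 + N_{k-1}^2.
N_0 = 2
N_1 = 2 + 2^2 + 2^2 = 10
N_2 = 2 + 10^2 + 10^2 = 202
Terms of depth exactly 2: N_2 − N_1 = 202 − 10 = 192.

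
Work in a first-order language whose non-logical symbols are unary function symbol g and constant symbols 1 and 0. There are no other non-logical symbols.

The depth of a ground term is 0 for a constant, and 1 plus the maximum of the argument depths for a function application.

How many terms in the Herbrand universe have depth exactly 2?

Let N_k = |{terms of depth ≤ k}|. Then N_0 = 2 and N_k = 2 + N_{k-1} for k ≥ 1 (one summand per function symbol, arity giving the exponent).
N_0 = 2
N_1 = 2 + 2 = 4
N_2 = 2 + 4 = 6
Terms of depth exactly 2: N_2 − N_1 = 6 − 4 = 2.

2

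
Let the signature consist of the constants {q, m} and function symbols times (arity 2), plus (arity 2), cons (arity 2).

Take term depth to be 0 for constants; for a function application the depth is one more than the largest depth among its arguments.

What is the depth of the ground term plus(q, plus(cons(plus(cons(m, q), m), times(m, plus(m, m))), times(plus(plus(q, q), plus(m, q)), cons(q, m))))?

5

depth(cons(m, q)) = 1 + max(0, 0) = 1
depth(plus(cons(m, q), m)) = 1 + max(1, 0) = 2
depth(plus(m, m)) = 1 + max(0, 0) = 1
depth(times(m, plus(m, m))) = 1 + max(0, 1) = 2
depth(cons(plus(cons(m, q), m), times(m, plus(m, m)))) = 1 + max(2, 2) = 3
depth(plus(q, q)) = 1 + max(0, 0) = 1
depth(plus(m, q)) = 1 + max(0, 0) = 1
depth(plus(plus(q, q), plus(m, q))) = 1 + max(1, 1) = 2
depth(cons(q, m)) = 1 + max(0, 0) = 1
depth(times(plus(plus(q, q), plus(m, q)), cons(q, m))) = 1 + max(2, 1) = 3
depth(plus(cons(plus(cons(m, q), m), times(m, plus(m, m))), times(plus(plus(q, q), plus(m, q)), cons(q, m)))) = 1 + max(3, 3) = 4
depth(plus(q, plus(cons(plus(cons(m, q), m), times(m, plus(m, m))), times(plus(plus(q, q), plus(m, q)), cons(q, m))))) = 1 + max(0, 4) = 5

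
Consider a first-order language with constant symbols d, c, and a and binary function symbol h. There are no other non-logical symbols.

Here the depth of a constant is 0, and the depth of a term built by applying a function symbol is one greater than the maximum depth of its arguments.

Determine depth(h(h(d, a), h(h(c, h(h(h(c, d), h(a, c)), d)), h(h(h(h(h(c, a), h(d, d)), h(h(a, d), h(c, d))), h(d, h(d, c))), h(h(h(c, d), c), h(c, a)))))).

7

depth(h(d, a)) = 1 + max(0, 0) = 1
depth(h(c, d)) = 1 + max(0, 0) = 1
depth(h(a, c)) = 1 + max(0, 0) = 1
depth(h(h(c, d), h(a, c))) = 1 + max(1, 1) = 2
depth(h(h(h(c, d), h(a, c)), d)) = 1 + max(2, 0) = 3
depth(h(c, h(h(h(c, d), h(a, c)), d))) = 1 + max(0, 3) = 4
depth(h(c, a)) = 1 + max(0, 0) = 1
depth(h(d, d)) = 1 + max(0, 0) = 1
depth(h(h(c, a), h(d, d))) = 1 + max(1, 1) = 2
depth(h(a, d)) = 1 + max(0, 0) = 1
depth(h(h(a, d), h(c, d))) = 1 + max(1, 1) = 2
depth(h(h(h(c, a), h(d, d)), h(h(a, d), h(c, d)))) = 1 + max(2, 2) = 3
depth(h(d, c)) = 1 + max(0, 0) = 1
depth(h(d, h(d, c))) = 1 + max(0, 1) = 2
depth(h(h(h(h(c, a), h(d, d)), h(h(a, d), h(c, d))), h(d, h(d, c)))) = 1 + max(3, 2) = 4
depth(h(h(c, d), c)) = 1 + max(1, 0) = 2
depth(h(h(h(c, d), c), h(c, a))) = 1 + max(2, 1) = 3
depth(h(h(h(h(h(c, a), h(d, d)), h(h(a, d), h(c, d))), h(d, h(d, c))), h(h(h(c, d), c), h(c, a)))) = 1 + max(4, 3) = 5
depth(h(h(c, h(h(h(c, d), h(a, c)), d)), h(h(h(h(h(c, a), h(d, d)), h(h(a, d), h(c, d))), h(d, h(d, c))), h(h(h(c, d), c), h(c, a))))) = 1 + max(4, 5) = 6
depth(h(h(d, a), h(h(c, h(h(h(c, d), h(a, c)), d)), h(h(h(h(h(c, a), h(d, d)), h(h(a, d), h(c, d))), h(d, h(d, c))), h(h(h(c, d), c), h(c, a)))))) = 1 + max(1, 6) = 7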